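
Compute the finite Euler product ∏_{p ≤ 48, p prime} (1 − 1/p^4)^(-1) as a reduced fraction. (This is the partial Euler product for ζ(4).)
∏ = 65572203587643632473857746546522240898588901/60584710506150227098341885345792000000000000

The primes p ≤ 48 are [2, 3, 5, 7, 11, 13, 17, 19, 23, 29, 31, 37, 41, 43, 47]. For each prime, (1 − 1/p^4)^(-1) = p^4 / (p^4 − 1). The product is (1 − 1/2^4)^(-1), (1 − 1/3^4)^(-1), (1 − 1/5^4)^(-1), (1 − 1/7^4)^(-1), (1 − 1/11^4)^(-1), (1 − 1/13^4)^(-1), (1 − 1/17^4)^(-1), (1 − 1/19^4)^(-1), (1 − 1/23^4)^(-1), (1 − 1/29^4)^(-1), (1 − 1/31^4)^(-1), (1 − 1/37^4)^(-1), (1 − 1/41^4)^(-1), (1 − 1/43^4)^(-1), (1 − 1/47^4)^(-1) = ∏ p^4 / (p^4 − 1) = 65572203587643632473857746546522240898588901/60584710506150227098341885345792000000000000.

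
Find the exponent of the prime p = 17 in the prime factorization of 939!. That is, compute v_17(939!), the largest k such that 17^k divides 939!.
v_17(939!) = 58

Legendre's formula: v_p(n!) = Σ_{k ≥ 1} ⌊n / p^k⌋. For p = 17, n = 939, the terms are:
  ⌊939/17^1⌋ = ⌊939/17⌋ = 55
  ⌊939/17^2⌋ = ⌊939/289⌋ = 3
(the next term ⌊939/17^3⌋ = 0, terminating the sum). Summing: v_17(939!) = 55 + 3 = 58.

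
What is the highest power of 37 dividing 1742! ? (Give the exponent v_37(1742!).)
v_37(1742!) = 48

Legendre's formula: v_p(n!) = Σ_{k ≥ 1} ⌊n / p^k⌋. For p = 37, n = 1742, the terms are:
  ⌊1742/37^1⌋ = ⌊1742/37⌋ = 47
  ⌊1742/37^2⌋ = ⌊1742/1369⌋ = 1
(the next term ⌊1742/37^3⌋ = 0, terminating the sum). Summing: v_37(1742!) = 47 + 1 = 48.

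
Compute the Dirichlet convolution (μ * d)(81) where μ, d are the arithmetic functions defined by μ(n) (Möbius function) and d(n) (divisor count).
(μ * d)(81) = 1

Divisors of 81: [1, 3, 9, 27, 81]. For each d | 81:
  d = 1: μ(1) · d(81/1) = 1 · 5 = 5
  d = 3: μ(3) · d(81/3) = -1 · 4 = -4
  d = 9: μ(9) · d(81/9) = 0 · 3 = 0
  d = 27: μ(27) · d(81/27) = 0 · 2 = 0
  d = 81: μ(81) · d(81/81) = 0 · 1 = 0
Summing: (μ * d)(81) = 5 + -4 + 0 + 0 + 0 = 1.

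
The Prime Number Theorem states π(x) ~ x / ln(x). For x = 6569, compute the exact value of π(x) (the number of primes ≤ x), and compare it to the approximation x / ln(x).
π(6569) = 849;  x/ln(x) ≈ 747.32;  relative error ≈ 11.98%.

Directly count primes up to 6569: π(6569) = 849. The PNT approximation gives 6569/ln(6569) ≈ 6569/8.79012 ≈ 747.32. Relative error (π(x) − x/ln(x)) / π(x) ≈ 11.98%; the approximation is known to undercount slightly (Li(x) is a better estimate).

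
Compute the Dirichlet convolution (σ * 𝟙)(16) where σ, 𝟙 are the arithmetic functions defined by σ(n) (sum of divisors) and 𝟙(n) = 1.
(σ * 𝟙)(16) = 57

Divisors of 16: [1, 2, 4, 8, 16]. For each d | 16:
  d = 1: σ(1) · 𝟙(16/1) = 1 · 1 = 1
  d = 2: σ(2) · 𝟙(16/2) = 3 · 1 = 3
  d = 4: σ(4) · 𝟙(16/4) = 7 · 1 = 7
  d = 8: σ(8) · 𝟙(16/8) = 15 · 1 = 15
  d = 16: σ(16) · 𝟙(16/16) = 31 · 1 = 31
Summing: (σ * 𝟙)(16) = 1 + 3 + 7 + 15 + 31 = 57.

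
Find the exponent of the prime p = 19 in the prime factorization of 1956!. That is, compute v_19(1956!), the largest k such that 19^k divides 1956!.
v_19(1956!) = 107

Legendre's formula: v_p(n!) = Σ_{k ≥ 1} ⌊n / p^k⌋. For p = 19, n = 1956, the terms are:
  ⌊1956/19^1⌋ = ⌊1956/19⌋ = 102
  ⌊1956/19^2⌋ = ⌊1956/361⌋ = 5
(the next term ⌊1956/19^3⌋ = 0, terminating the sum). Summing: v_19(1956!) = 102 + 5 = 107.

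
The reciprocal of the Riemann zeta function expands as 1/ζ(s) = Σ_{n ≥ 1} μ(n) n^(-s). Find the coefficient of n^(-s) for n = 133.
μ(133) = 1

Factor n = 133 = 7 · 19. μ(n) = 0 if any exponent ≥ 2 (not squarefree); otherwise μ(n) = (−1)^{ω(n)} where ω(n) is the number of distinct prime factors. Applying: μ(133) = 1.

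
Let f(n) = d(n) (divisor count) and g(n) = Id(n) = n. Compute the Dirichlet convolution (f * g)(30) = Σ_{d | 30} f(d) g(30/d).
(d * Id)(30) = 140

Divisors of 30: [1, 2, 3, 5, 6, 10, 15, 30]. For each d | 30:
  d = 1: d(1) · Id(30/1) = 1 · 30 = 30
  d = 2: d(2) · Id(30/2) = 2 · 15 = 30
  d = 3: d(3) · Id(30/3) = 2 · 10 = 20
  d = 5: d(5) · Id(30/5) = 2 · 6 = 12
  d = 6: d(6) · Id(30/6) = 4 · 5 = 20
  d = 10: d(10) · Id(30/10) = 4 · 3 = 12
  d = 15: d(15) · Id(30/15) = 4 · 2 = 8
  d = 30: d(30) · Id(30/30) = 8 · 1 = 8
Summing: (d * Id)(30) = 30 + 30 + 20 + 12 + 20 + 12 + 8 + 8 = 140.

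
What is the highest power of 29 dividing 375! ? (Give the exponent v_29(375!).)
v_29(375!) = 12

Legendre's formula: v_p(n!) = Σ_{k ≥ 1} ⌊n / p^k⌋. For p = 29, n = 375, the terms are:
  ⌊375/29^1⌋ = ⌊375/29⌋ = 12
(the next term ⌊375/29^2⌋ = 0, terminating the sum). Summing: v_29(375!) = 12 = 12.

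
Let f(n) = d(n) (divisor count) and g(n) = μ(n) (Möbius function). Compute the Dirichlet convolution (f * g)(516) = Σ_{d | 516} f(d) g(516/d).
(d * μ)(516) = 1

Divisors of 516: [1, 2, 3, 4, 6, 12, 43, 86, 129, 172, 258, 516]. For each d | 516:
  d = 1: d(1) · μ(516/1) = 1 · 0 = 0
  d = 2: d(2) · μ(516/2) = 2 · -1 = -2
  d = 3: d(3) · μ(516/3) = 2 · 0 = 0
  d = 4: d(4) · μ(516/4) = 3 · 1 = 3
  d = 6: d(6) · μ(516/6) = 4 · 1 = 4
  d = 12: d(12) · μ(516/12) = 6 · -1 = -6
  d = 43: d(43) · μ(516/43) = 2 · 0 = 0
  d = 86: d(86) · μ(516/86) = 4 · 1 = 4
  d = 129: d(129) · μ(516/129) = 4 · 0 = 0
  d = 172: d(172) · μ(516/172) = 6 · -1 = -6
  d = 258: d(258) · μ(516/258) = 8 · -1 = -8
  d = 516: d(516) · μ(516/516) = 12 · 1 = 12
Summing: (d * μ)(516) = 0 + -2 + 0 + 3 + 4 + -6 + 0 + 4 + 0 + -6 + -8 + 12 = 1.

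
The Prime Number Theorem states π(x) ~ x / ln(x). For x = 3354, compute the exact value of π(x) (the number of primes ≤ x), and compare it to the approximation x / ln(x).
π(3354) = 472;  x/ln(x) ≈ 413.16;  relative error ≈ 12.47%.

Directly count primes up to 3354: π(3354) = 472. The PNT approximation gives 3354/ln(3354) ≈ 3354/8.11791 ≈ 413.16. Relative error (π(x) − x/ln(x)) / π(x) ≈ 12.47%; the approximation is known to undercount slightly (Li(x) is a better estimate).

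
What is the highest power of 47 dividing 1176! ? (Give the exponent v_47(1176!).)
v_47(1176!) = 25

Legendre's formula: v_p(n!) = Σ_{k ≥ 1} ⌊n / p^k⌋. For p = 47, n = 1176, the terms are:
  ⌊1176/47^1⌋ = ⌊1176/47⌋ = 25
(the next term ⌊1176/47^2⌋ = 0, terminating the sum). Summing: v_47(1176!) = 25 = 25.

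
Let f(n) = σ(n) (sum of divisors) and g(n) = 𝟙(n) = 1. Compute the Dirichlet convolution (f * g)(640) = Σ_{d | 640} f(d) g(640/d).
(σ * 𝟙)(640) = 3514

Divisors of 640: [1, 2, 4, 5, 8, 10, 16, 20, 32, 40, 64, 80, 128, 160, 320, 640]. For each d | 640:
  d = 1: σ(1) · 𝟙(640/1) = 1 · 1 = 1
  d = 2: σ(2) · 𝟙(640/2) = 3 · 1 = 3
  d = 4: σ(4) · 𝟙(640/4) = 7 · 1 = 7
  d = 5: σ(5) · 𝟙(640/5) = 6 · 1 = 6
  d = 8: σ(8) · 𝟙(640/8) = 15 · 1 = 15
  d = 10: σ(10) · 𝟙(640/10) = 18 · 1 = 18
  d = 16: σ(16) · 𝟙(640/16) = 31 · 1 = 31
  d = 20: σ(20) · 𝟙(640/20) = 42 · 1 = 42
  d = 32: σ(32) · 𝟙(640/32) = 63 · 1 = 63
  d = 40: σ(40) · 𝟙(640/40) = 90 · 1 = 90
  d = 64: σ(64) · 𝟙(640/64) = 127 · 1 = 127
  d = 80: σ(80) · 𝟙(640/80) = 186 · 1 = 186
  d = 128: σ(128) · 𝟙(640/128) = 255 · 1 = 255
  d = 160: σ(160) · 𝟙(640/160) = 378 · 1 = 378
  d = 320: σ(320) · 𝟙(640/320) = 762 · 1 = 762
  d = 640: σ(640) · 𝟙(640/640) = 1530 · 1 = 1530
Summing: (σ * 𝟙)(640) = 1 + 3 + 7 + 6 + 15 + 18 + 31 + 42 + 63 + 90 + 127 + 186 + 255 + 378 + 762 + 1530 = 3514.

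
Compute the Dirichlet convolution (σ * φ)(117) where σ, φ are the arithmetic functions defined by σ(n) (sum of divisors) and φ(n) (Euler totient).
(σ * φ)(117) = 702

Divisors of 117: [1, 3, 9, 13, 39, 117]. For each d | 117:
  d = 1: σ(1) · φ(117/1) = 1 · 72 = 72
  d = 3: σ(3) · φ(117/3) = 4 · 24 = 96
  d = 9: σ(9) · φ(117/9) = 13 · 12 = 156
  d = 13: σ(13) · φ(117/13) = 14 · 6 = 84
  d = 39: σ(39) · φ(117/39) = 56 · 2 = 112
  d = 117: σ(117) · φ(117/117) = 182 · 1 = 182
Summing: (σ * φ)(117) = 72 + 96 + 156 + 84 + 112 + 182 = 702.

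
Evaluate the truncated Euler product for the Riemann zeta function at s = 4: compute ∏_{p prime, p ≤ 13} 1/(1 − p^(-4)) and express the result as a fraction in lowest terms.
∏ = 11033033011/10194124800

The primes p ≤ 13 are [2, 3, 5, 7, 11, 13]. For each prime, (1 − 1/p^4)^(-1) = p^4 / (p^4 − 1). The product is (1 − 1/2^4)^(-1), (1 − 1/3^4)^(-1), (1 − 1/5^4)^(-1), (1 − 1/7^4)^(-1), (1 − 1/11^4)^(-1), (1 − 1/13^4)^(-1) = ∏ p^4 / (p^4 − 1) = 11033033011/10194124800.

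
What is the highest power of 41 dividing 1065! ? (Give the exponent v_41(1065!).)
v_41(1065!) = 25

Legendre's formula: v_p(n!) = Σ_{k ≥ 1} ⌊n / p^k⌋. For p = 41, n = 1065, the terms are:
  ⌊1065/41^1⌋ = ⌊1065/41⌋ = 25
(the next term ⌊1065/41^2⌋ = 0, terminating the sum). Summing: v_41(1065!) = 25 = 25.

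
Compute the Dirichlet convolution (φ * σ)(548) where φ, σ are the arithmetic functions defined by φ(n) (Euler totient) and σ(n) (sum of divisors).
(φ * σ)(548) = 3288

Divisors of 548: [1, 2, 4, 137, 274, 548]. For each d | 548:
  d = 1: φ(1) · σ(548/1) = 1 · 966 = 966
  d = 2: φ(2) · σ(548/2) = 1 · 414 = 414
  d = 4: φ(4) · σ(548/4) = 2 · 138 = 276
  d = 137: φ(137) · σ(548/137) = 136 · 7 = 952
  d = 274: φ(274) · σ(548/274) = 136 · 3 = 408
  d = 548: φ(548) · σ(548/548) = 272 · 1 = 272
Summing: (φ * σ)(548) = 966 + 414 + 276 + 952 + 408 + 272 = 3288.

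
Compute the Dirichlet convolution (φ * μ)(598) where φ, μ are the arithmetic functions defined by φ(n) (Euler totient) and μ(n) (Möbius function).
(φ * μ)(598) = 0

Divisors of 598: [1, 2, 13, 23, 26, 46, 299, 598]. For each d | 598:
  d = 1: φ(1) · μ(598/1) = 1 · -1 = -1
  d = 2: φ(2) · μ(598/2) = 1 · 1 = 1
  d = 13: φ(13) · μ(598/13) = 12 · 1 = 12
  d = 23: φ(23) · μ(598/23) = 22 · 1 = 22
  d = 26: φ(26) · μ(598/26) = 12 · -1 = -12
  d = 46: φ(46) · μ(598/46) = 22 · -1 = -22
  d = 299: φ(299) · μ(598/299) = 264 · -1 = -264
  d = 598: φ(598) · μ(598/598) = 264 · 1 = 264
Summing: (φ * μ)(598) = -1 + 1 + 12 + 22 + -12 + -22 + -264 + 264 = 0.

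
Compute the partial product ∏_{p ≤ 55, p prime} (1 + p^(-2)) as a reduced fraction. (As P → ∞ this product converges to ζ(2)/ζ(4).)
∏ = 5396954168104720000000000/3563579332076505044832837

The primes p ≤ 55 are [2, 3, 5, 7, 11, 13, 17, 19, 23, 29, 31, 37, 41, 43, 47, 53]. For each, (1 + 1/p^2) = (p^2 + 1)/p^2. Multiplying these fractions over p ∈ [2, 3, 5, 7, 11, 13, 17, 19, 23, 29, 31, 37, 41, 43, 47, 53] gives 5396954168104720000000000/3563579332076505044832837. (In the limit P → ∞ this tends to ζ(2)/ζ(4).)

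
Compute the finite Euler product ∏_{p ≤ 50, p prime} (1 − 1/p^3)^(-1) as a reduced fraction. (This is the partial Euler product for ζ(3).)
∏ = 1417934272824755236225375034446860319/1179638474528270622029363943840940032

The primes p ≤ 50 are [2, 3, 5, 7, 11, 13, 17, 19, 23, 29, 31, 37, 41, 43, 47]. For each prime, (1 − 1/p^3)^(-1) = p^3 / (p^3 − 1). The product is (1 − 1/2^3)^(-1), (1 − 1/3^3)^(-1), (1 − 1/5^3)^(-1), (1 − 1/7^3)^(-1), (1 − 1/11^3)^(-1), (1 − 1/13^3)^(-1), (1 − 1/17^3)^(-1), (1 − 1/19^3)^(-1), (1 − 1/23^3)^(-1), (1 − 1/29^3)^(-1), (1 − 1/31^3)^(-1), (1 − 1/37^3)^(-1), (1 − 1/41^3)^(-1), (1 − 1/43^3)^(-1), (1 − 1/47^3)^(-1) = ∏ p^3 / (p^3 − 1) = 1417934272824755236225375034446860319/1179638474528270622029363943840940032.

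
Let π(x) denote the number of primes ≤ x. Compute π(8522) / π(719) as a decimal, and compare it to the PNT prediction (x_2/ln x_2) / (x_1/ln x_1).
π(8522)/π(719) = 1062/128 ≈ 8.2969;  PNT prediction ≈ 8.6145.

π(719) = 128 and π(8522) = 1062, so π(8522)/π(719) ≈ 8.2969. The PNT-predicted ratio is (8522/ln(8522)) / (719/ln(719)) ≈ 8.6145. The two agree to within a few percent, as expected.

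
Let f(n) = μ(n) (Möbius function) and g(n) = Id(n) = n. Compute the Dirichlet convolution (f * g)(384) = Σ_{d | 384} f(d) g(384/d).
(μ * Id)(384) = 128

Divisors of 384: [1, 2, 3, 4, 6, 8, 12, 16, 24, 32, 48, 64, 96, 128, 192, 384]. For each d | 384:
  d = 1: μ(1) · Id(384/1) = 1 · 384 = 384
  d = 2: μ(2) · Id(384/2) = -1 · 192 = -192
  d = 3: μ(3) · Id(384/3) = -1 · 128 = -128
  d = 4: μ(4) · Id(384/4) = 0 · 96 = 0
  d = 6: μ(6) · Id(384/6) = 1 · 64 = 64
  d = 8: μ(8) · Id(384/8) = 0 · 48 = 0
  d = 12: μ(12) · Id(384/12) = 0 · 32 = 0
  d = 16: μ(16) · Id(384/16) = 0 · 24 = 0
  d = 24: μ(24) · Id(384/24) = 0 · 16 = 0
  d = 32: μ(32) · Id(384/32) = 0 · 12 = 0
  d = 48: μ(48) · Id(384/48) = 0 · 8 = 0
  d = 64: μ(64) · Id(384/64) = 0 · 6 = 0
  d = 96: μ(96) · Id(384/96) = 0 · 4 = 0
  d = 128: μ(128) · Id(384/128) = 0 · 3 = 0
  d = 192: μ(192) · Id(384/192) = 0 · 2 = 0
  d = 384: μ(384) · Id(384/384) = 0 · 1 = 0
Summing: (μ * Id)(384) = 384 + -192 + -128 + 0 + 64 + 0 + 0 + 0 + 0 + 0 + 0 + 0 + 0 + 0 + 0 + 0 = 128.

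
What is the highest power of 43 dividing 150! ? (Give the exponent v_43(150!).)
v_43(150!) = 3

Legendre's formula: v_p(n!) = Σ_{k ≥ 1} ⌊n / p^k⌋. For p = 43, n = 150, the terms are:
  ⌊150/43^1⌋ = ⌊150/43⌋ = 3
(the next term ⌊150/43^2⌋ = 0, terminating the sum). Summing: v_43(150!) = 3 = 3.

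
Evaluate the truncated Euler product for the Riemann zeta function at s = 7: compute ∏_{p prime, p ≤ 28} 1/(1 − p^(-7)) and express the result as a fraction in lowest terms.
∏ = 48232764637425582400715871008195503014129789903328125/47833390398549347808770198286798982719063238904795968

The primes p ≤ 28 are [2, 3, 5, 7, 11, 13, 17, 19, 23]. For each prime, (1 − 1/p^7)^(-1) = p^7 / (p^7 − 1). The product is (1 − 1/2^7)^(-1), (1 − 1/3^7)^(-1), (1 − 1/5^7)^(-1), (1 − 1/7^7)^(-1), (1 − 1/11^7)^(-1), (1 − 1/13^7)^(-1), (1 − 1/17^7)^(-1), (1 − 1/19^7)^(-1), (1 − 1/23^7)^(-1) = ∏ p^7 / (p^7 − 1) = 48232764637425582400715871008195503014129789903328125/47833390398549347808770198286798982719063238904795968.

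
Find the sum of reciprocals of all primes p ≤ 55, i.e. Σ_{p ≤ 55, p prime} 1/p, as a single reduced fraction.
Σ 1/p = 54766551458687142251/32589158477190044730

π(55) = 16, so the primes ≤ 55 are [2, 3, 5, 7, 11, 13, 17, 19, 23, 29, 31, 37, 41, 43, 47, 53]. Summing 1/p over these primes: 54766551458687142251/32589158477190044730 ≈ 1.6805. Mertens estimate ln ln(55) + 0.2615 ≈ 1.6496.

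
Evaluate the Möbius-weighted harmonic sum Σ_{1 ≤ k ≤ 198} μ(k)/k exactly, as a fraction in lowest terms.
Σ μ(k)/k = -10619956756869560313065816620548852142822454316540788251493888218559666579195/412585138412243404033282153204433423786722919328407878608465087271542530344602

Values of μ(k) for 1 ≤ k ≤ 198: μ(1) = 1, μ(2) = -1, μ(3) = -1, μ(5) = -1, μ(6) = 1, μ(7) = -1, μ(10) = 1, μ(11) = -1, μ(13) = -1, μ(14) = 1, μ(15) = 1, μ(17) = -1, μ(19) = -1, μ(21) = 1, μ(22) = 1, μ(23) = -1, μ(26) = 1, μ(29) = -1, μ(30) = -1, μ(31) = -1, μ(33) = 1, μ(34) = 1, μ(35) = 1, μ(37) = -1, μ(38) = 1, μ(39) = 1, μ(41) = -1, μ(42) = -1, μ(43) = -1, μ(46) = 1, μ(47) = -1, μ(51) = 1, μ(53) = -1, μ(55) = 1, μ(57) = 1, μ(58) = 1, μ(59) = -1, μ(61) = -1, μ(62) = 1, μ(65) = 1, μ(66) = -1, μ(67) = -1, μ(69) = 1, μ(70) = -1, μ(71) = -1, μ(73) = -1, μ(74) = 1, μ(77) = 1, μ(78) = -1, μ(79) = -1, μ(82) = 1, μ(83) = -1, μ(85) = 1, μ(86) = 1, μ(87) = 1, μ(89) = -1, μ(91) = 1, μ(93) = 1, μ(94) = 1, μ(95) = 1, μ(97) = -1, μ(101) = -1, μ(102) = -1, μ(103) = -1, μ(105) = -1, μ(106) = 1, μ(107) = -1, μ(109) = -1, μ(110) = -1, μ(111) = 1, μ(113) = -1, μ(114) = -1, μ(115) = 1, μ(118) = 1, μ(119) = 1, μ(122) = 1, μ(123) = 1, μ(127) = -1, μ(129) = 1, μ(130) = -1, μ(131) = -1, μ(133) = 1, μ(134) = 1, μ(137) = -1, μ(138) = -1, μ(139) = -1, μ(141) = 1, μ(142) = 1, μ(143) = 1, μ(145) = 1, μ(146) = 1, μ(149) = -1, μ(151) = -1, μ(154) = -1, μ(155) = 1, μ(157) = -1, μ(158) = 1, μ(159) = 1, μ(161) = 1, μ(163) = -1, μ(165) = -1, μ(166) = 1, μ(167) = -1, μ(170) = -1, μ(173) = -1, μ(174) = -1, μ(177) = 1, μ(178) = 1, μ(179) = -1, μ(181) = -1, μ(182) = -1, μ(183) = 1, μ(185) = 1, μ(186) = -1, μ(187) = 1, μ(190) = -1, μ(191) = -1, μ(193) = -1, μ(194) = 1, μ(195) = -1, μ(197) = -1, with μ = 0 on non-squarefree integers. Summing μ(k)/k for k where μ(k) ≠ 0 gives -10619956756869560313065816620548852142822454316540788251493888218559666579195/412585138412243404033282153204433423786722919328407878608465087271542530344602 ≈ -0.0257. (PNT ⟺ this sum → 0 as n → ∞.)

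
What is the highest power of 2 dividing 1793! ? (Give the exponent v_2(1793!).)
v_2(1793!) = 1789

Legendre's formula: v_p(n!) = Σ_{k ≥ 1} ⌊n / p^k⌋. For p = 2, n = 1793, the terms are:
  ⌊1793/2^1⌋ = ⌊1793/2⌋ = 896
  ⌊1793/2^2⌋ = ⌊1793/4⌋ = 448
  ⌊1793/2^3⌋ = ⌊1793/8⌋ = 224
  ⌊1793/2^4⌋ = ⌊1793/16⌋ = 112
  ⌊1793/2^5⌋ = ⌊1793/32⌋ = 56
  ⌊1793/2^6⌋ = ⌊1793/64⌋ = 28
  ⌊1793/2^7⌋ = ⌊1793/128⌋ = 14
  ⌊1793/2^8⌋ = ⌊1793/256⌋ = 7
  ⌊1793/2^9⌋ = ⌊1793/512⌋ = 3
  ⌊1793/2^10⌋ = ⌊1793/1024⌋ = 1
(the next term ⌊1793/2^11⌋ = 0, terminating the sum). Summing: v_2(1793!) = 896 + 448 + 224 + 112 + 56 + 28 + 14 + 7 + 3 + 1 = 1789.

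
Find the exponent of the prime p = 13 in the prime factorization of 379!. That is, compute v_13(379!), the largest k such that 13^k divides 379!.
v_13(379!) = 31

Legendre's formula: v_p(n!) = Σ_{k ≥ 1} ⌊n / p^k⌋. For p = 13, n = 379, the terms are:
  ⌊379/13^1⌋ = ⌊379/13⌋ = 29
  ⌊379/13^2⌋ = ⌊379/169⌋ = 2
(the next term ⌊379/13^3⌋ = 0, terminating the sum). Summing: v_13(379!) = 29 + 2 = 31.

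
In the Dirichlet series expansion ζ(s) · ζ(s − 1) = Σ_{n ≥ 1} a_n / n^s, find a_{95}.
σ(95) = 120

In the product (Σ m^0/m^s)(Σ k / k^s) = Σ (Σ_{d | n} d) / n^s, the coefficient of 1/n^s is σ(n) = Σ_{d | n} d. For n = 95, divisors are [1, 5, 19, 95]; summing: σ(95) = 120.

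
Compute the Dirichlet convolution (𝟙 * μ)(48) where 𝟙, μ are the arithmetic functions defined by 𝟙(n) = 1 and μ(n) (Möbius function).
(𝟙 * μ)(48) = 0

Divisors of 48: [1, 2, 3, 4, 6, 8, 12, 16, 24, 48]. For each d | 48:
  d = 1: 𝟙(1) · μ(48/1) = 1 · 0 = 0
  d = 2: 𝟙(2) · μ(48/2) = 1 · 0 = 0
  d = 3: 𝟙(3) · μ(48/3) = 1 · 0 = 0
  d = 4: 𝟙(4) · μ(48/4) = 1 · 0 = 0
  d = 6: 𝟙(6) · μ(48/6) = 1 · 0 = 0
  d = 8: 𝟙(8) · μ(48/8) = 1 · 1 = 1
  d = 12: 𝟙(12) · μ(48/12) = 1 · 0 = 0
  d = 16: 𝟙(16) · μ(48/16) = 1 · -1 = -1
  d = 24: 𝟙(24) · μ(48/24) = 1 · -1 = -1
  d = 48: 𝟙(48) · μ(48/48) = 1 · 1 = 1
Summing: (𝟙 * μ)(48) = 0 + 0 + 0 + 0 + 0 + 1 + 0 + -1 + -1 + 1 = 0.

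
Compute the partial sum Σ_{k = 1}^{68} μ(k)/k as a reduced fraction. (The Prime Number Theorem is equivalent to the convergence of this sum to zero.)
Σ μ(k)/k = 1690811146852662245882/1309720258513377842646515

Values of μ(k) for 1 ≤ k ≤ 68: μ(1) = 1, μ(2) = -1, μ(3) = -1, μ(5) = -1, μ(6) = 1, μ(7) = -1, μ(10) = 1, μ(11) = -1, μ(13) = -1, μ(14) = 1, μ(15) = 1, μ(17) = -1, μ(19) = -1, μ(21) = 1, μ(22) = 1, μ(23) = -1, μ(26) = 1, μ(29) = -1, μ(30) = -1, μ(31) = -1, μ(33) = 1, μ(34) = 1, μ(35) = 1, μ(37) = -1, μ(38) = 1, μ(39) = 1, μ(41) = -1, μ(42) = -1, μ(43) = -1, μ(46) = 1, μ(47) = -1, μ(51) = 1, μ(53) = -1, μ(55) = 1, μ(57) = 1, μ(58) = 1, μ(59) = -1, μ(61) = -1, μ(62) = 1, μ(65) = 1, μ(66) = -1, μ(67) = -1, with μ = 0 on non-squarefree integers. Summing μ(k)/k for k where μ(k) ≠ 0 gives 1690811146852662245882/1309720258513377842646515 ≈ 0.0013. (PNT ⟺ this sum → 0 as n → ∞.)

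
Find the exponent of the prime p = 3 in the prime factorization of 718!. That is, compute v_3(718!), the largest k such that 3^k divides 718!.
v_3(718!) = 354

Legendre's formula: v_p(n!) = Σ_{k ≥ 1} ⌊n / p^k⌋. For p = 3, n = 718, the terms are:
  ⌊718/3^1⌋ = ⌊718/3⌋ = 239
  ⌊718/3^2⌋ = ⌊718/9⌋ = 79
  ⌊718/3^3⌋ = ⌊718/27⌋ = 26
  ⌊718/3^4⌋ = ⌊718/81⌋ = 8
  ⌊718/3^5⌋ = ⌊718/243⌋ = 2
(the next term ⌊718/3^6⌋ = 0, terminating the sum). Summing: v_3(718!) = 239 + 79 + 26 + 8 + 2 = 354.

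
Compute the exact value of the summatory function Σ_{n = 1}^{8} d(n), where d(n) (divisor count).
Σ_{n ≤ 8} d(n) = 20

Compute d(n) for each 1 ≤ n ≤ 8: d(1) = 1, d(2) = 2, d(3) = 2, d(4) = 3, d(5) = 2, d(6) = 4, d(7) = 2, d(8) = 4. Summing all 8 values: 20. (Dirichlet's divisor formula: Σ_{n ≤ x} d(n) = x ln(x) + (2γ − 1) x + O(√x). For x = 8, the asymptotic estimate is ≈ 17.87.)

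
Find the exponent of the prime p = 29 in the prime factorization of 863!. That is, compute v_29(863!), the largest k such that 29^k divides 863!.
v_29(863!) = 30

Legendre's formula: v_p(n!) = Σ_{k ≥ 1} ⌊n / p^k⌋. For p = 29, n = 863, the terms are:
  ⌊863/29^1⌋ = ⌊863/29⌋ = 29
  ⌊863/29^2⌋ = ⌊863/841⌋ = 1
(the next term ⌊863/29^3⌋ = 0, terminating the sum). Summing: v_29(863!) = 29 + 1 = 30.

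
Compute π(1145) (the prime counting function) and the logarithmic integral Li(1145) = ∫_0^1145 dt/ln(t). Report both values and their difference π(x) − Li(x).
π(1145) = 189;  Li(1145) ≈ 198.39;  π(x) − Li(x) ≈ -9.39.

Direct count of primes ≤ 1145 gives π(1145) = 189. Numerical evaluation of the logarithmic integral gives Li(1145) ≈ 198.39. The difference π(x) − Li(x) ≈ -9.39 is typically negative for small/moderate x (Li(x) overestimates), though Littlewood's theorem shows this sign changes infinitely often.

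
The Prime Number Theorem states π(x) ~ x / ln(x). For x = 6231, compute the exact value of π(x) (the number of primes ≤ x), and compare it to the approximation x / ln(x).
π(6231) = 811;  x/ln(x) ≈ 713.15;  relative error ≈ 12.07%.

Directly count primes up to 6231: π(6231) = 811. The PNT approximation gives 6231/ln(6231) ≈ 6231/8.73729 ≈ 713.15. Relative error (π(x) − x/ln(x)) / π(x) ≈ 12.07%; the approximation is known to undercount slightly (Li(x) is a better estimate).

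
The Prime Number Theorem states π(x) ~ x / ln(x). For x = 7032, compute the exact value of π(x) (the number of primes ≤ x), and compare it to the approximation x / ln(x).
π(7032) = 904;  x/ln(x) ≈ 793.84;  relative error ≈ 12.19%.

Directly count primes up to 7032: π(7032) = 904. The PNT approximation gives 7032/ln(7032) ≈ 7032/8.85823 ≈ 793.84. Relative error (π(x) − x/ln(x)) / π(x) ≈ 12.19%; the approximation is known to undercount slightly (Li(x) is a better estimate).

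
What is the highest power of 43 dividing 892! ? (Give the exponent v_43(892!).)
v_43(892!) = 20

Legendre's formula: v_p(n!) = Σ_{k ≥ 1} ⌊n / p^k⌋. For p = 43, n = 892, the terms are:
  ⌊892/43^1⌋ = ⌊892/43⌋ = 20
(the next term ⌊892/43^2⌋ = 0, terminating the sum). Summing: v_43(892!) = 20 = 20.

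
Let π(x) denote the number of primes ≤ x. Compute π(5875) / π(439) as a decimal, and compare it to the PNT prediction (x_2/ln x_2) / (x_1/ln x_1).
π(5875)/π(439) = 773/85 ≈ 9.0941;  PNT prediction ≈ 9.3826.

π(439) = 85 and π(5875) = 773, so π(5875)/π(439) ≈ 9.0941. The PNT-predicted ratio is (5875/ln(5875)) / (439/ln(439)) ≈ 9.3826. The two agree to within a few percent, as expected.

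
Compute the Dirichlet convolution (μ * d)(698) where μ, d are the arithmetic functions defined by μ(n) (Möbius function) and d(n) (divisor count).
(μ * d)(698) = 1

Divisors of 698: [1, 2, 349, 698]. For each d | 698:
  d = 1: μ(1) · d(698/1) = 1 · 4 = 4
  d = 2: μ(2) · d(698/2) = -1 · 2 = -2
  d = 349: μ(349) · d(698/349) = -1 · 2 = -2
  d = 698: μ(698) · d(698/698) = 1 · 1 = 1
Summing: (μ * d)(698) = 4 + -2 + -2 + 1 = 1.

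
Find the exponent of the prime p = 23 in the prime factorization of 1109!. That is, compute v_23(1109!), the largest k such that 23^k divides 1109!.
v_23(1109!) = 50

Legendre's formula: v_p(n!) = Σ_{k ≥ 1} ⌊n / p^k⌋. For p = 23, n = 1109, the terms are:
  ⌊1109/23^1⌋ = ⌊1109/23⌋ = 48
  ⌊1109/23^2⌋ = ⌊1109/529⌋ = 2
(the next term ⌊1109/23^3⌋ = 0, terminating the sum). Summing: v_23(1109!) = 48 + 2 = 50.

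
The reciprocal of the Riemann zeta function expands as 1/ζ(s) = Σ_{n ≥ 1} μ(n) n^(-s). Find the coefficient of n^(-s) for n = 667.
μ(667) = 1

Factor n = 667 = 23 · 29. μ(n) = 0 if any exponent ≥ 2 (not squarefree); otherwise μ(n) = (−1)^{ω(n)} where ω(n) is the number of distinct prime factors. Applying: μ(667) = 1.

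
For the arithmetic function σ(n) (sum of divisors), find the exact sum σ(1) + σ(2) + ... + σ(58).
Σ_{n ≤ 58} σ(n) = 2786

Compute σ(n) for each 1 ≤ n ≤ 58: σ(1) = 1, σ(2) = 3, σ(3) = 4, σ(4) = 7, σ(5) = 6, σ(6) = 12, σ(7) = 8, σ(8) = 15, σ(9) = 13, σ(10) = 18, σ(11) = 12, σ(12) = 28, σ(13) = 14, σ(14) = 24, σ(15) = 24, σ(16) = 31, σ(17) = 18, σ(18) = 39, σ(19) = 20, σ(20) = 42, σ(21) = 32, σ(22) = 36, σ(23) = 24, σ(24) = 60, σ(25) = 31, σ(26) = 42, σ(27) = 40, σ(28) = 56, σ(29) = 30, σ(30) = 72, σ(31) = 32, σ(32) = 63, σ(33) = 48, σ(34) = 54, σ(35) = 48, σ(36) = 91, σ(37) = 38, σ(38) = 60, σ(39) = 56, σ(40) = 90, σ(41) = 42, σ(42) = 96, σ(43) = 44, σ(44) = 84, σ(45) = 78, σ(46) = 72, σ(47) = 48, σ(48) = 124, σ(49) = 57, σ(50) = 93, σ(51) = 72, σ(52) = 98, σ(53) = 54, σ(54) = 120, σ(55) = 72, σ(56) = 120, σ(57) = 80, σ(58) = 90. Summing all 58 values: 2786. (Average order: Σ_{n ≤ x} σ(n) ~ (π²/12) x². For x = 58, (π²/12)·58² ≈ 2766.78.)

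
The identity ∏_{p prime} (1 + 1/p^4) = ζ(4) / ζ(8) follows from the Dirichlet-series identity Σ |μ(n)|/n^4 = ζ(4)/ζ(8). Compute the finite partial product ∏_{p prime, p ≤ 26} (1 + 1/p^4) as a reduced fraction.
∏ = 577447917650941187656457324944/535704058713408612067696280625

The primes p ≤ 26 are [2, 3, 5, 7, 11, 13, 17, 19, 23]. For each, (1 + 1/p^4) = (p^4 + 1)/p^4. Multiplying these fractions over p ∈ [2, 3, 5, 7, 11, 13, 17, 19, 23] gives 577447917650941187656457324944/535704058713408612067696280625. (In the limit P → ∞ this tends to ζ(4)/ζ(8).)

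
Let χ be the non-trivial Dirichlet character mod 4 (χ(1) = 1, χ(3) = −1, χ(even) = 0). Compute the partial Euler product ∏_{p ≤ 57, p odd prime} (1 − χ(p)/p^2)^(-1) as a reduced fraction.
∏ = 6080498115610191266973991/6635764829241999360000000

The odd primes p ≤ 57 are [3, 5, 7, 11, 13, 17, 19, 23, 29, 31, 37, 41, 43, 47, 53]. For each, χ(p) = 1 if p ≡ 1 mod 4, χ(p) = −1 if p ≡ 3 mod 4. Taking (1 − χ(p)/p^2)^(-1) = p^2/(p^2 − χ(p)): (1 − (-1)/3^2)^(-1) · (1 − (1)/5^2)^(-1) · (1 − (-1)/7^2)^(-1) · (1 − (-1)/11^2)^(-1) · (1 − (1)/13^2)^(-1) · (1 − (1)/17^2)^(-1) · (1 − (-1)/19^2)^(-1) · (1 − (-1)/23^2)^(-1) · (1 − (1)/29^2)^(-1) · (1 − (-1)/31^2)^(-1) · (1 − (1)/37^2)^(-1) · (1 − (1)/41^2)^(-1) · (1 − (-1)/43^2)^(-1) · (1 − (-1)/47^2)^(-1) · (1 − (1)/53^2)^(-1) = 6080498115610191266973991/6635764829241999360000000.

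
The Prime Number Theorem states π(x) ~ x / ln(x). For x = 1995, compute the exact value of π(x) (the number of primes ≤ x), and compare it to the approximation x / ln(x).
π(1995) = 301;  x/ln(x) ≈ 262.56;  relative error ≈ 12.77%.

Directly count primes up to 1995: π(1995) = 301. The PNT approximation gives 1995/ln(1995) ≈ 1995/7.59840 ≈ 262.56. Relative error (π(x) − x/ln(x)) / π(x) ≈ 12.77%; the approximation is known to undercount slightly (Li(x) is a better estimate).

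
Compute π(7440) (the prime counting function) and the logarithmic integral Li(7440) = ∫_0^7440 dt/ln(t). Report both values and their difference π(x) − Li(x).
π(7440) = 942;  Li(7440) ≈ 963.86;  π(x) − Li(x) ≈ -21.86.

Direct count of primes ≤ 7440 gives π(7440) = 942. Numerical evaluation of the logarithmic integral gives Li(7440) ≈ 963.86. The difference π(x) − Li(x) ≈ -21.86 is typically negative for small/moderate x (Li(x) overestimates), though Littlewood's theorem shows this sign changes infinitely often.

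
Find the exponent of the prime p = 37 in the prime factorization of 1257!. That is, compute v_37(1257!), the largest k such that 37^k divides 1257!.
v_37(1257!) = 33

Legendre's formula: v_p(n!) = Σ_{k ≥ 1} ⌊n / p^k⌋. For p = 37, n = 1257, the terms are:
  ⌊1257/37^1⌋ = ⌊1257/37⌋ = 33
(the next term ⌊1257/37^2⌋ = 0, terminating the sum). Summing: v_37(1257!) = 33 = 33.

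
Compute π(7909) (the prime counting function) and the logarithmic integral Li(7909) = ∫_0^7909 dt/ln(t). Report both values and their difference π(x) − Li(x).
π(7909) = 999;  Li(7909) ≈ 1016.28;  π(x) − Li(x) ≈ -17.28.

Direct count of primes ≤ 7909 gives π(7909) = 999. Numerical evaluation of the logarithmic integral gives Li(7909) ≈ 1016.28. The difference π(x) − Li(x) ≈ -17.28 is typically negative for small/moderate x (Li(x) overestimates), though Littlewood's theorem shows this sign changes infinitely often.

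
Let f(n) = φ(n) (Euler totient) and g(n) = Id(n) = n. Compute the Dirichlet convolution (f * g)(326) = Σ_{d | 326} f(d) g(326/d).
(φ * Id)(326) = 975

Divisors of 326: [1, 2, 163, 326]. For each d | 326:
  d = 1: φ(1) · Id(326/1) = 1 · 326 = 326
  d = 2: φ(2) · Id(326/2) = 1 · 163 = 163
  d = 163: φ(163) · Id(326/163) = 162 · 2 = 324
  d = 326: φ(326) · Id(326/326) = 162 · 1 = 162
Summing: (φ * Id)(326) = 326 + 163 + 324 + 162 = 975.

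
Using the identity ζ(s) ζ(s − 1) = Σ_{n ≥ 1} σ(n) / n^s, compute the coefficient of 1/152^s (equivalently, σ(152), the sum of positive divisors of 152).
σ(152) = 300

In the product (Σ m^0/m^s)(Σ k / k^s) = Σ (Σ_{d | n} d) / n^s, the coefficient of 1/n^s is σ(n) = Σ_{d | n} d. For n = 152, divisors are [1, 2, 4, 8, 19, 38, 76, 152]; summing: σ(152) = 300.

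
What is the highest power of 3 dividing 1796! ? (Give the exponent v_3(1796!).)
v_3(1796!) = 894

Legendre's formula: v_p(n!) = Σ_{k ≥ 1} ⌊n / p^k⌋. For p = 3, n = 1796, the terms are:
  ⌊1796/3^1⌋ = ⌊1796/3⌋ = 598
  ⌊1796/3^2⌋ = ⌊1796/9⌋ = 199
  ⌊1796/3^3⌋ = ⌊1796/27⌋ = 66
  ⌊1796/3^4⌋ = ⌊1796/81⌋ = 22
  ⌊1796/3^5⌋ = ⌊1796/243⌋ = 7
  ⌊1796/3^6⌋ = ⌊1796/729⌋ = 2
(the next term ⌊1796/3^7⌋ = 0, terminating the sum). Summing: v_3(1796!) = 598 + 199 + 66 + 22 + 7 + 2 = 894.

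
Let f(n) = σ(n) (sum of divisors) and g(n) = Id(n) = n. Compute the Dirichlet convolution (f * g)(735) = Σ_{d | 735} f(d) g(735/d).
(σ * Id)(735) = 12474

Divisors of 735: [1, 3, 5, 7, 15, 21, 35, 49, 105, 147, 245, 735]. For each d | 735:
  d = 1: σ(1) · Id(735/1) = 1 · 735 = 735
  d = 3: σ(3) · Id(735/3) = 4 · 245 = 980
  d = 5: σ(5) · Id(735/5) = 6 · 147 = 882
  d = 7: σ(7) · Id(735/7) = 8 · 105 = 840
  d = 15: σ(15) · Id(735/15) = 24 · 49 = 1176
  d = 21: σ(21) · Id(735/21) = 32 · 35 = 1120
  d = 35: σ(35) · Id(735/35) = 48 · 21 = 1008
  d = 49: σ(49) · Id(735/49) = 57 · 15 = 855
  d = 105: σ(105) · Id(735/105) = 192 · 7 = 1344
  d = 147: σ(147) · Id(735/147) = 228 · 5 = 1140
  d = 245: σ(245) · Id(735/245) = 342 · 3 = 1026
  d = 735: σ(735) · Id(735/735) = 1368 · 1 = 1368
Summing: (σ * Id)(735) = 735 + 980 + 882 + 840 + 1176 + 1120 + 1008 + 855 + 1344 + 1140 + 1026 + 1368 = 12474.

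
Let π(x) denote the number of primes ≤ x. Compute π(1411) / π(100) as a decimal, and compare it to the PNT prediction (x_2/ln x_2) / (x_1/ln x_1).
π(1411)/π(100) = 223/25 ≈ 8.9200;  PNT prediction ≈ 8.9601.

π(100) = 25 and π(1411) = 223, so π(1411)/π(100) ≈ 8.9200. The PNT-predicted ratio is (1411/ln(1411)) / (100/ln(100)) ≈ 8.9601. The two agree to within a few percent, as expected.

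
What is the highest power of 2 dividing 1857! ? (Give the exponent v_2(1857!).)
v_2(1857!) = 1852

Legendre's formula: v_p(n!) = Σ_{k ≥ 1} ⌊n / p^k⌋. For p = 2, n = 1857, the terms are:
  ⌊1857/2^1⌋ = ⌊1857/2⌋ = 928
  ⌊1857/2^2⌋ = ⌊1857/4⌋ = 464
  ⌊1857/2^3⌋ = ⌊1857/8⌋ = 232
  ⌊1857/2^4⌋ = ⌊1857/16⌋ = 116
  ⌊1857/2^5⌋ = ⌊1857/32⌋ = 58
  ⌊1857/2^6⌋ = ⌊1857/64⌋ = 29
  ⌊1857/2^7⌋ = ⌊1857/128⌋ = 14
  ⌊1857/2^8⌋ = ⌊1857/256⌋ = 7
  ⌊1857/2^9⌋ = ⌊1857/512⌋ = 3
  ⌊1857/2^10⌋ = ⌊1857/1024⌋ = 1
(the next term ⌊1857/2^11⌋ = 0, terminating the sum). Summing: v_2(1857!) = 928 + 464 + 232 + 116 + 58 + 29 + 14 + 7 + 3 + 1 = 1852.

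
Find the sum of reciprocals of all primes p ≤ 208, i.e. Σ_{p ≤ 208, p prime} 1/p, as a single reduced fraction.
Σ 1/p = 15202313841027497739047080375538859939135227730139536997746371469607707132833646367/7799922041683461553249199106329813876687996789903550945093032474868511536164700810

π(208) = 46, so the primes ≤ 208 are [2, 3, 5, 7, 11, 13, 17, 19, 23, 29, 31, 37, 41, 43, 47, 53, 59, 61, 67, 71, 73, 79, 83, 89, 97, 101, 103, 107, 109, 113, 127, 131, 137, 139, 149, 151, 157, 163, 167, 173, 179, 181, 191, 193, 197, 199]. Summing 1/p over these primes: 15202313841027497739047080375538859939135227730139536997746371469607707132833646367/7799922041683461553249199106329813876687996789903550945093032474868511536164700810 ≈ 1.9490. Mertens estimate ln ln(208) + 0.2615 ≈ 1.9363.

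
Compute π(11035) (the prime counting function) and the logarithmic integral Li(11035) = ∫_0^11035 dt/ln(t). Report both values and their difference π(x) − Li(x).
π(11035) = 1337;  Li(11035) ≈ 1357.90;  π(x) − Li(x) ≈ -20.90.

Direct count of primes ≤ 11035 gives π(11035) = 1337. Numerical evaluation of the logarithmic integral gives Li(11035) ≈ 1357.90. The difference π(x) − Li(x) ≈ -20.90 is typically negative for small/moderate x (Li(x) overestimates), though Littlewood's theorem shows this sign changes infinitely often.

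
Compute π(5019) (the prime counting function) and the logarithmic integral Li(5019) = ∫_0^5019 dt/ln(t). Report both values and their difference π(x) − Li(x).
π(5019) = 672;  Li(5019) ≈ 686.51;  π(x) − Li(x) ≈ -14.51.

Direct count of primes ≤ 5019 gives π(5019) = 672. Numerical evaluation of the logarithmic integral gives Li(5019) ≈ 686.51. The difference π(x) − Li(x) ≈ -14.51 is typically negative for small/moderate x (Li(x) overestimates), though Littlewood's theorem shows this sign changes infinitely often.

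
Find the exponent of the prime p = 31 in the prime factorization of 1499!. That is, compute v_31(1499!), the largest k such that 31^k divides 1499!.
v_31(1499!) = 49

Legendre's formula: v_p(n!) = Σ_{k ≥ 1} ⌊n / p^k⌋. For p = 31, n = 1499, the terms are:
  ⌊1499/31^1⌋ = ⌊1499/31⌋ = 48
  ⌊1499/31^2⌋ = ⌊1499/961⌋ = 1
(the next term ⌊1499/31^3⌋ = 0, terminating the sum). Summing: v_31(1499!) = 48 + 1 = 49.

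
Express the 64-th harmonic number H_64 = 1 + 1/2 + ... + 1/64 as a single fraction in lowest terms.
H_64 = 623171679694215690971693339/131362987122535807501262400

Direct summation: H_64 = 1 + 1/2 + ... + 1/64. The least common denominator is lcm(1, ..., 64) = 1182266884102822267511361600; over this denominator the numerator is 1182266884102822267511361600 + 591133442051411133755680800 + 394088961367607422503787200 + 295566721025705566877840400 + 236453376820564453502272320 + 197044480683803711251893600 + 168895269157546038215908800 + 147783360512852783438920200 + 131362987122535807501262400 + 118226688410282226751136160 + 107478807645711115228305600 + 98522240341901855625946800 + 90943606469447866731643200 + 84447634578773019107954400 + 78817792273521484500757440 + 73891680256426391719460100 + 69545110829577780441844800 + 65681493561267903750631200 + 62224572847516961447966400 + 59113344205141113375568080 + 56298423052515346071969600 + 53739403822855557614152800 + 51402908004470533370059200 + 49261120170950927812973400 + 47290675364112890700454464 + 45471803234723933365821600 + 43787662374178602500420800 + 42223817289386509553977200 + 40767823589752491983150400 + 39408896136760742250378720 + 38137641422671686048753600 + 36945840128213195859730050 + 35826269215237038409435200 + 34772555414788890220922400 + 33779053831509207643181760 + 32840746780633951875315600 + 31953159029806007230036800 + 31112286423758480723983200 + 30314535489815955577214400 + 29556672102570556687784040 + 28835777661044445549057600 + 28149211526257673035984800 + 27494578700065634128171200 + 26869701911427778807076400 + 26272597424507161500252480 + 25701454002235266685029600 + 25154614555379197181092800 + 24630560085475463906486700 + 24127895593935148316558400 + 23645337682056445350227232 + 23181703609859260147281600 + 22735901617361966682910800 + 22306922341562684292667200 + 21893831187089301250210400 + 21495761529142223045661120 + 21111908644693254776988600 + 20741524282505653815988800 + 20383911794876245991575200 + 20038421764454614703582400 + 19704448068380371125189360 + 19381424329554463401825600 + 19068820711335843024376800 + 18766141017505115357323200 + 18472920064106597929865025 = 5608545117247941218745240051, so H_64 = 5608545117247941218745240051/1182266884102822267511361600; reducing by gcd(5608545117247941218745240051, 1182266884102822267511361600) = 9 gives 623171679694215690971693339/131362987122535807501262400 ≈ 4.74389. (The PNT-adjacent estimate ln(64) + γ ≈ 4.73610 matches within O(1/n).)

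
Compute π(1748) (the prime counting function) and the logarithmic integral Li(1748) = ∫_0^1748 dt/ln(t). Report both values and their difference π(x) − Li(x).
π(1748) = 272;  Li(1748) ≈ 281.36;  π(x) − Li(x) ≈ -9.36.

Direct count of primes ≤ 1748 gives π(1748) = 272. Numerical evaluation of the logarithmic integral gives Li(1748) ≈ 281.36. The difference π(x) − Li(x) ≈ -9.36 is typically negative for small/moderate x (Li(x) overestimates), though Littlewood's theorem shows this sign changes infinitely often.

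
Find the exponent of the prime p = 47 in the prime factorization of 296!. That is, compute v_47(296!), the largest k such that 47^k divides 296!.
v_47(296!) = 6

Legendre's formula: v_p(n!) = Σ_{k ≥ 1} ⌊n / p^k⌋. For p = 47, n = 296, the terms are:
  ⌊296/47^1⌋ = ⌊296/47⌋ = 6
(the next term ⌊296/47^2⌋ = 0, terminating the sum). Summing: v_47(296!) = 6 = 6.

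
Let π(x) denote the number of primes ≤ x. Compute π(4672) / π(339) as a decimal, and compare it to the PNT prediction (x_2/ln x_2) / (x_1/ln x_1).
π(4672)/π(339) = 631/68 ≈ 9.2794;  PNT prediction ≈ 9.5028.

π(339) = 68 and π(4672) = 631, so π(4672)/π(339) ≈ 9.2794. The PNT-predicted ratio is (4672/ln(4672)) / (339/ln(339)) ≈ 9.5028. The two agree to within a few percent, as expected.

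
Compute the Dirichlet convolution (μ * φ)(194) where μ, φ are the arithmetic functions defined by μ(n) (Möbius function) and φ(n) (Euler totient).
(μ * φ)(194) = 0

Divisors of 194: [1, 2, 97, 194]. For each d | 194:
  d = 1: μ(1) · φ(194/1) = 1 · 96 = 96
  d = 2: μ(2) · φ(194/2) = -1 · 96 = -96
  d = 97: μ(97) · φ(194/97) = -1 · 1 = -1
  d = 194: μ(194) · φ(194/194) = 1 · 1 = 1
Summing: (μ * φ)(194) = 96 + -96 + -1 + 1 = 0.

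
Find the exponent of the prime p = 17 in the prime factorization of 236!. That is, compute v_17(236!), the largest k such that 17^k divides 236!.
v_17(236!) = 13

Legendre's formula: v_p(n!) = Σ_{k ≥ 1} ⌊n / p^k⌋. For p = 17, n = 236, the terms are:
  ⌊236/17^1⌋ = ⌊236/17⌋ = 13
(the next term ⌊236/17^2⌋ = 0, terminating the sum). Summing: v_17(236!) = 13 = 13.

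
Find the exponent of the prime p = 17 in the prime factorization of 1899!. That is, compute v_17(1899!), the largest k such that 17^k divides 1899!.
v_17(1899!) = 117

Legendre's formula: v_p(n!) = Σ_{k ≥ 1} ⌊n / p^k⌋. For p = 17, n = 1899, the terms are:
  ⌊1899/17^1⌋ = ⌊1899/17⌋ = 111
  ⌊1899/17^2⌋ = ⌊1899/289⌋ = 6
(the next term ⌊1899/17^3⌋ = 0, terminating the sum). Summing: v_17(1899!) = 111 + 6 = 117.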